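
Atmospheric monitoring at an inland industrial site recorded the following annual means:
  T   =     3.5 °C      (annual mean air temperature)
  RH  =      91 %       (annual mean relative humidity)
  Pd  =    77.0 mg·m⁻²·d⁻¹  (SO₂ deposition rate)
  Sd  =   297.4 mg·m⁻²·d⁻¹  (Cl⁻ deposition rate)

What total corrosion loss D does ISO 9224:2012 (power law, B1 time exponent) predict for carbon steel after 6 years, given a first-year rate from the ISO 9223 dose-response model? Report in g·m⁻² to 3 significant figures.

D(6) = 2.41e+03 g·m⁻²

carbon steel: temperature factor f = +0.150·(-6.5) = -0.9750
  Pd branch = 1.77·Pd^0.52·e^(0.02·RH+f) = 39.44 μm/a
  Cl⁻ term: 0.102·297.4^0.62·exp(0.033·91+0.04·3.5) = 80.73
  r_corr = 39.44 + 80.73 = 120.2 μm/a
ISO 9224: D(t) = r_corr · t^b with b = 0.523 (carbon steel, B1)
  D(6) = 120.2 × 6^0.523 = 120.2 × 2.553 = 306.7 μm
  Mass loss = 306.7 μm × 7.85 g/cm³ = 2408 g·m⁻²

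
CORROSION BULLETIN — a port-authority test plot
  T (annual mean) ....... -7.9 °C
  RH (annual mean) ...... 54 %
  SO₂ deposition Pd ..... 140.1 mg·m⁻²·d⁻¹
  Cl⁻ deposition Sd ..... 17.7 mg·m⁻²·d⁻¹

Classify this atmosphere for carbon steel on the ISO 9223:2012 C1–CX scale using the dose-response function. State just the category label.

C2

carbon steel: T≤10 °C ⇒ hinge +0.150·(-7.9−10) = -2.6850
  sulphur-dioxide contribution → 4.646 μm/a
  chloride contribution → 2.624 μm/a
  total first-year rate 7.27 μm/a
ISO 9223 Table 2 (carbon steel): 1.3 < 7.27 ≤ 25 μm/a ⇒ C2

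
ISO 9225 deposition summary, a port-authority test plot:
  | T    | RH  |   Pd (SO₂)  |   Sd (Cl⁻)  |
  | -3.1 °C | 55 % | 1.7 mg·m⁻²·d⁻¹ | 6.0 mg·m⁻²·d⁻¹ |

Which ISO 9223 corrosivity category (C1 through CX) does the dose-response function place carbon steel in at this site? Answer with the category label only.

carbon steel: f(T) = +0.150·(T−10) [T≤10 °C] = -1.9650
  sulphur-dioxide contribution → 0.9821 μm/a
  chloride contribution → 1.681 μm/a
  ⇒ r_corr(carbon steel) = 2.663 μm/a
2.66 μm/a falls in (1.3, 25] for carbon steel → category C2

C2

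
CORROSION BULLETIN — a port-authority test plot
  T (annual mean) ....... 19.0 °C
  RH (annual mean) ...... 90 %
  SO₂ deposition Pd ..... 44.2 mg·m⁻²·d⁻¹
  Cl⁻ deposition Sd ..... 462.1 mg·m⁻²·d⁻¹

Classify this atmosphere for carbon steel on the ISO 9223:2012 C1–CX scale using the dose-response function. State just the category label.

CX

carbon steel: f(T) = -0.054·(T−10) [T>10 °C] = -0.4860
  SO₂ term: 1.77·44.2^0.52·exp(0.02·90-0.4860) = 47.23
  Sd branch = 0.102·Sd^0.62·e^(0.033·RH+0.04·T) = 190.8 μm/a
  r_corr = 47.23 + 190.8 = 238.1 μm/a
ISO 9223 Table 2 (carbon steel): 200 < 238 ≤ 700 μm/a ⇒ CX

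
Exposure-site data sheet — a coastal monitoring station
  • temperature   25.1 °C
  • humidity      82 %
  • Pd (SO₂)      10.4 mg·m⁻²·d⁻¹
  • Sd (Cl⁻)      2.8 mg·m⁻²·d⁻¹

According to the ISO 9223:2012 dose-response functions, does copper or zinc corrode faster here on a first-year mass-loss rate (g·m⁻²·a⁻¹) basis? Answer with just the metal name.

copper

copper: temperature factor f = -0.080·(15.1) = -1.2080
  Pd branch = 0.0053·Pd^0.26·e^(0.059·RH+f) = 0.3674 μm/a
  Sd branch = 0.01025·Sd^0.27·e^(0.036·RH+0.049·T) = 0.8864 μm/a
  sum: 0.3674 + 0.8864 → r_corr = 1.254 μm/a
  mass loss = 1.254 μm/a × 8.96 g/cm³ = 11.23 g·m⁻²·a⁻¹
zinc: temperature factor f = -0.071·(15.1) = -1.0721
  SO₂ term: 0.0129·10.4^0.44·exp(0.046·82-1.0721) = 0.5378
  Cl⁻ term: 0.0175·2.8^0.57·exp(0.008·82+0.085·25.1) = 0.5121
  sum: 0.5378 + 0.5121 → r_corr = 1.05 μm/a
  mass loss = 1.05 μm/a × 7.14 g/cm³ = 7.497 g·m⁻²·a⁻¹
Ordering by g·m⁻²·a⁻¹: copper (11.2) > zinc (7.5)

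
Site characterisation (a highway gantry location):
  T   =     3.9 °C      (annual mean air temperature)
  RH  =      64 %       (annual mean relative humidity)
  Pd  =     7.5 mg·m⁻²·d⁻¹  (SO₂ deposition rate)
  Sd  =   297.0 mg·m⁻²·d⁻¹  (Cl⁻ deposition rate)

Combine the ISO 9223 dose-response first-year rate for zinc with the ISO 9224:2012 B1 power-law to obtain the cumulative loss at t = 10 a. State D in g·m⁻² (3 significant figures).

zinc: f(T) = +0.038·(T−10) [T≤10 °C] = -0.2318
  SO₂ term: 0.0129·7.5^0.44·exp(0.046·64-0.2318) = 0.4715
  Sd branch = 0.0175·Sd^0.57·e^(0.008·RH+0.085·T) = 1.044 μm/a
  sum: 0.4715 + 1.044 → r_corr = 1.516 μm/a
ISO 9224: D(t) = r_corr · t^b with b = 0.813 (zinc, B1)
  D(10) = 1.516 × 10^0.813 = 1.516 × 6.501 = 9.855 μm
  Mass loss = 9.855 μm × 7.14 g/cm³ = 70.37 g·m⁻²

D(10) = 70.4 g·m⁻²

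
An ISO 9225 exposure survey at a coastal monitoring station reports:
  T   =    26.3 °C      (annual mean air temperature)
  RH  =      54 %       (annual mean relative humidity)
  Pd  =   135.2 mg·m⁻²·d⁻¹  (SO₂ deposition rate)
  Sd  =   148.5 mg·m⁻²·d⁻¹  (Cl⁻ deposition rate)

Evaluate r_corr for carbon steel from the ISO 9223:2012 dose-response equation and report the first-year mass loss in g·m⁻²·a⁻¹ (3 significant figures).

r_corr = 520 g·m⁻²·a⁻¹

carbon steel: temperature factor f = -0.054·(16.3) = -0.8802
  SO₂ term: 1.77·135.2^0.52·exp(0.02·54-0.8802) = 27.72
  Cl⁻ term: 0.102·148.5^0.62·exp(0.033·54+0.04·26.3) = 38.54
  sum: 27.72 + 38.54 → r_corr = 66.26 μm/a
Convert to mass loss: 66.26 μm/a × 7.85 g/cm³ = 520.1 g·m⁻²·a⁻¹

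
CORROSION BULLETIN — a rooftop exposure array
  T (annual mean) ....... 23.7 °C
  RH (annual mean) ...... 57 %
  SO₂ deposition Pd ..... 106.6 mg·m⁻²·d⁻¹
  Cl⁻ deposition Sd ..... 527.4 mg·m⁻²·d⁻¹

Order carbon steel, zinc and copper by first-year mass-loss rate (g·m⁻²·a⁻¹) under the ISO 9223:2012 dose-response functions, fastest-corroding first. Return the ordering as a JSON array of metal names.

["carbon steel", "zinc", "copper"]

carbon steel: temperature factor f = -0.054·(13.7) = -0.7398
  SO₂ term: 1.77·106.6^0.52·exp(0.02·57-0.7398) = 29.94
  Cl⁻ term: 0.102·527.4^0.62·exp(0.033·57+0.04·23.7) = 84.13
  r_corr = 29.94 + 84.13 = 114.1 μm/a
  mass loss = 114.1 μm/a × 7.85 g/cm³ = 895.4 g·m⁻²·a⁻¹
zinc: f(T) = -0.071·(T−10) [T>10 °C] = -0.9727
  SO₂ term: 0.0129·106.6^0.44·exp(0.046·57-0.9727) = 0.5237
  Sd branch = 0.0175·Sd^0.57·e^(0.008·RH+0.085·T) = 7.372 μm/a
  sum: 0.5237 + 7.372 → r_corr = 7.896 μm/a
  mass loss = 7.896 μm/a × 7.14 g/cm³ = 56.37 g·m⁻²·a⁻¹
copper: temperature factor f = -0.080·(13.7) = -1.0960
  SO₂ term: 0.0053·106.6^0.26·exp(0.059·57-1.0960) = 0.1722
  Cl⁻ term: 0.01025·527.4^0.27·exp(0.036·57+0.049·23.7) = 1.384
  r_corr = 0.1722 + 1.384 = 1.556 μm/a
  mass loss = 1.556 μm/a × 8.96 g/cm³ = 13.95 g·m⁻²·a⁻¹
Ordering by g·m⁻²·a⁻¹: carbon steel (895) > zinc (56.4) > copper (13.9)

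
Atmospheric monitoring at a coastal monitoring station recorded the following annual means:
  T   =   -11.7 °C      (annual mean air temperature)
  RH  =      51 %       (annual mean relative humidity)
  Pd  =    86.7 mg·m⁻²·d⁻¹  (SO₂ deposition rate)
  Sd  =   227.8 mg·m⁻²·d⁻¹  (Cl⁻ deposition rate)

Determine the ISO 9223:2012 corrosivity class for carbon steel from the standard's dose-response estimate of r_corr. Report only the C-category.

C2

carbon steel: T≤10 °C ⇒ hinge +0.150·(-11.7−10) = -3.2550
  SO₂ term: 1.77·86.7^0.52·exp(0.02·51-3.2550) = 1.928
  Sd branch = 0.102·Sd^0.62·e^(0.033·RH+0.04·T) = 9.953 μm/a
  r_corr = 1.928 + 9.953 = 11.88 μm/a
Category bounds: 1.3…25 μm/a bracket r_corr ⇒ C2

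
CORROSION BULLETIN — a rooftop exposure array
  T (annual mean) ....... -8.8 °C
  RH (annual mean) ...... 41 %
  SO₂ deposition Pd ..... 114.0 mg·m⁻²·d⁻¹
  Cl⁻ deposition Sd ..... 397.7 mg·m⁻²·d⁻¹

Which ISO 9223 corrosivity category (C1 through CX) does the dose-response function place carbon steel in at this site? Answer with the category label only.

C2

carbon steel: temperature factor f = +0.150·(-18.8) = -2.8200
  Pd branch = 1.77·Pd^0.52·e^(0.02·RH+f) = 2.812 μm/a
  Sd branch = 0.102·Sd^0.62·e^(0.033·RH+0.04·T) = 11.35 μm/a
  sum: 2.812 + 11.35 → r_corr = 14.16 μm/a
14.2 μm/a falls in (1.3, 25] for carbon steel → category C2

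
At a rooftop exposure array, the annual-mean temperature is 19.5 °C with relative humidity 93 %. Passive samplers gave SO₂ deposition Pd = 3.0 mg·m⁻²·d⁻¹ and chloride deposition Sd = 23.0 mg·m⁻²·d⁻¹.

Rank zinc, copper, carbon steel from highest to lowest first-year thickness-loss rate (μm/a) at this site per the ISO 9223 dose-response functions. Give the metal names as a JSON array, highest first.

["carbon steel", "copper", "zinc"]

zinc: temperature factor f = -0.071·(9.5) = -0.6745
  Pd branch = 0.0129·Pd^0.44·e^(0.046·RH+f) = 0.7683 μm/a
  Cl⁻ term: 0.0175·23.0^0.57·exp(0.008·93+0.085·19.5) = 1.154
  r_corr = 0.7683 + 1.154 = 1.922 μm/a
copper: f(T) = -0.080·(T−10) [T>10 °C] = -0.7600
  SO₂ term: 0.0053·3.0^0.26·exp(0.059·93-0.7600) = 0.7966
  Sd branch = 0.01025·Sd^0.27·e^(0.036·RH+0.049·T) = 1.768 μm/a
  sum: 0.7966 + 1.768 → r_corr = 2.564 μm/a
carbon steel: f(T) = -0.054·(T−10) [T>10 °C] = -0.5130
  Pd branch = 1.77·Pd^0.52·e^(0.02·RH+f) = 12.05 μm/a
  Sd branch = 0.102·Sd^0.62·e^(0.033·RH+0.04·T) = 33.46 μm/a
  r_corr = 12.05 + 33.46 = 45.51 μm/a
Ordering by μm/a: carbon steel (45.5) > copper (2.56) > zinc (1.92)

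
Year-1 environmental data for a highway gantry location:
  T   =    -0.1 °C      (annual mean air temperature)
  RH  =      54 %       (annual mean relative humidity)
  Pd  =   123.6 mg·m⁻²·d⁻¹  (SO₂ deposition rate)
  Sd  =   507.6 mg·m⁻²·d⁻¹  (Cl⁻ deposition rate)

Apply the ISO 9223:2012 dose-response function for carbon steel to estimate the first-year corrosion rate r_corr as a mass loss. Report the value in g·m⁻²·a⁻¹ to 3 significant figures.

carbon steel: T≤10 °C ⇒ hinge +0.150·(-0.1−10) = -1.5150
  SO₂ term: 1.77·123.6^0.52·exp(0.02·54-1.5150) = 14.03
  Cl⁻ term: 0.102·507.6^0.62·exp(0.033·54+0.04·-0.1) = 28.72
  sum: 14.03 + 28.72 → r_corr = 42.75 μm/a
Convert to mass loss: 42.75 μm/a × 7.85 g/cm³ = 335.6 g·m⁻²·a⁻¹

r_corr = 336 g·m⁻²·a⁻¹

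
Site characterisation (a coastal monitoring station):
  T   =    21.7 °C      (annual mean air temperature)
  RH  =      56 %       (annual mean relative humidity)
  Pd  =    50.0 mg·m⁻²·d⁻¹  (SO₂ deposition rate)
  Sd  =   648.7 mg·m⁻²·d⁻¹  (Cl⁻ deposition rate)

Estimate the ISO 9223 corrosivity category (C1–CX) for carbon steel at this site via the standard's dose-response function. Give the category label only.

carbon steel: T>10 °C ⇒ hinge -0.054·(21.7−10) = -0.6318
  Pd branch = 1.77·Pd^0.52·e^(0.02·RH+f) = 22.05 μm/a
  Cl⁻ term: 0.102·648.7^0.62·exp(0.033·56+0.04·21.7) = 85.43
  sum: 22.05 + 85.43 → r_corr = 107.5 μm/a
ISO 9223 Table 2 (carbon steel): 80 < 107 ≤ 200 μm/a ⇒ C5

C5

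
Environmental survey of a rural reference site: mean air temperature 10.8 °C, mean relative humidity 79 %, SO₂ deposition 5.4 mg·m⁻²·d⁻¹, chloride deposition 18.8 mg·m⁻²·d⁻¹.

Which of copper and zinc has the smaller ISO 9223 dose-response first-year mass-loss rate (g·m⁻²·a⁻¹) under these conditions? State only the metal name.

copper: f(T) = -0.080·(T−10) [T>10 °C] = -0.0640
  sulphur-dioxide contribution → 0.815 μm/a
  chloride contribution → 0.6603 μm/a
  total first-year rate 1.475 μm/a
  mass loss = 1.475 μm/a × 8.96 g/cm³ = 13.22 g·m⁻²·a⁻¹
zinc: temperature factor f = -0.071·(0.8) = -0.0568
  sulphur-dioxide contribution → 0.9692 μm/a
  chloride contribution → 0.439 μm/a
  ⇒ r_corr(zinc) = 1.408 μm/a
  mass loss = 1.408 μm/a × 7.14 g/cm³ = 10.05 g·m⁻²·a⁻¹
Ordering by g·m⁻²·a⁻¹: copper (13.2) > zinc (10.1)

zinc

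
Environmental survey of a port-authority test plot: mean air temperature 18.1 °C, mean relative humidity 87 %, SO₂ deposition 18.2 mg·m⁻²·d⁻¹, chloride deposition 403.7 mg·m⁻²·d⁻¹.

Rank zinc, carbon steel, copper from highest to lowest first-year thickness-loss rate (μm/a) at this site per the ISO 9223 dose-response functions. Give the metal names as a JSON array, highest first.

["carbon steel", "zinc", "copper"]

zinc: T>10 °C ⇒ hinge -0.071·(18.1−10) = -0.5751
  sulphur-dioxide contribution → 1.423 μm/a
  chloride contribution → 4.999 μm/a
  total first-year rate 6.423 μm/a
carbon steel: f(T) = -0.054·(T−10) [T>10 °C] = -0.4374
  sulphur-dioxide contribution → 29.44 μm/a
  chloride contribution → 153.3 μm/a
  total first-year rate 182.8 μm/a
copper: T>10 °C ⇒ hinge -0.080·(18.1−10) = -0.6480
  sulphur-dioxide contribution → 0.9993 μm/a
  chloride contribution → 2.882 μm/a
  ⇒ r_corr(copper) = 3.882 μm/a
Ordering by μm/a: carbon steel (183) > zinc (6.42) > copper (3.88)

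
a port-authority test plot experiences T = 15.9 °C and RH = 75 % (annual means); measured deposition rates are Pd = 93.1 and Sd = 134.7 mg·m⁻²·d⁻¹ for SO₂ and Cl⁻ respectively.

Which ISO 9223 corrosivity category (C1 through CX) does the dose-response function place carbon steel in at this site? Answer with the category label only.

C5

carbon steel: T>10 °C ⇒ hinge -0.054·(15.9−10) = -0.3186
  sulphur-dioxide contribution → 60.94 μm/a
  chloride contribution → 47.85 μm/a
  ⇒ r_corr(carbon steel) = 108.8 μm/a
Category bounds: 80…200 μm/a bracket r_corr ⇒ C5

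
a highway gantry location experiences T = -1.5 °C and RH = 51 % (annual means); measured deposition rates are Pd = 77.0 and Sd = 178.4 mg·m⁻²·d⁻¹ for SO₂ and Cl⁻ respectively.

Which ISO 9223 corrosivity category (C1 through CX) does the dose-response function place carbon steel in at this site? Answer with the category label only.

carbon steel: f(T) = +0.150·(T−10) [T≤10 °C] = -1.7250
  Pd branch = 1.77·Pd^0.52·e^(0.02·RH+f) = 8.371 μm/a
  Sd branch = 0.102·Sd^0.62·e^(0.033·RH+0.04·T) = 12.86 μm/a
  r_corr = 8.371 + 12.86 = 21.23 μm/a
Category bounds: 1.3…25 μm/a bracket r_corr ⇒ C2

C2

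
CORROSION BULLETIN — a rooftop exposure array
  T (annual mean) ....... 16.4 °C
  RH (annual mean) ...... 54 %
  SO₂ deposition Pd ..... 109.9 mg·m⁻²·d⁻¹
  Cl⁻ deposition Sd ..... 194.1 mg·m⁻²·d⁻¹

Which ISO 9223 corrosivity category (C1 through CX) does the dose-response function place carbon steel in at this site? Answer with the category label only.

carbon steel: f(T) = -0.054·(T−10) [T>10 °C] = -0.3456
  SO₂ term: 1.77·109.9^0.52·exp(0.02·54-0.3456) = 42.49
  Sd branch = 0.102·Sd^0.62·e^(0.033·RH+0.04·T) = 30.62 μm/a
  r_corr = 42.49 + 30.62 = 73.1 μm/a
ISO 9223 Table 2 (carbon steel): 50 < 73.1 ≤ 80 μm/a ⇒ C4

C4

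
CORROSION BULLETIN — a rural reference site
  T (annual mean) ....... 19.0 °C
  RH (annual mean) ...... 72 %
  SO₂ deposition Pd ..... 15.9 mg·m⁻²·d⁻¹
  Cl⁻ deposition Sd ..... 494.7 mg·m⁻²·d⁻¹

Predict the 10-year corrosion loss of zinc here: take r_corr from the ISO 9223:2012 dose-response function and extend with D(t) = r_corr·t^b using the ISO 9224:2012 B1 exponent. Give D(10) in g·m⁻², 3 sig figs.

D(10) = 279 g·m⁻²

zinc: T>10 °C ⇒ hinge -0.071·(19.0−10) = -0.6390
  Pd branch = 0.0129·Pd^0.44·e^(0.046·RH+f) = 0.6311 μm/a
  Sd branch = 0.0175·Sd^0.57·e^(0.008·RH+0.085·T) = 5.375 μm/a
  sum: 0.6311 + 5.375 → r_corr = 6.006 μm/a
Power-law: D(10) = r_corr · 10^0.813
  D(10) = 6.006 × 10^0.813 = 6.006 × 6.501 = 39.05 μm
  Mass loss = 39.05 μm × 7.14 g/cm³ = 278.8 g·m⁻²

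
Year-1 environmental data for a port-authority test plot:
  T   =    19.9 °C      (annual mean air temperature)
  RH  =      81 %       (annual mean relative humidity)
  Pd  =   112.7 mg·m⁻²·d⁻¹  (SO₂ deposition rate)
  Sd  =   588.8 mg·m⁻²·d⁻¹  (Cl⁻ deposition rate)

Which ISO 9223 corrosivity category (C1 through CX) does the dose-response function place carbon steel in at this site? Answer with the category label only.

CX

carbon steel: temperature factor f = -0.054·(9.9) = -0.5346
  Pd branch = 1.77·Pd^0.52·e^(0.02·RH+f) = 61.14 μm/a
  Cl⁻ term: 0.102·588.8^0.62·exp(0.033·81+0.04·19.9) = 170.8
  sum: 61.14 + 170.8 → r_corr = 232 μm/a
232 μm/a falls in (200, 700] for carbon steel → category CX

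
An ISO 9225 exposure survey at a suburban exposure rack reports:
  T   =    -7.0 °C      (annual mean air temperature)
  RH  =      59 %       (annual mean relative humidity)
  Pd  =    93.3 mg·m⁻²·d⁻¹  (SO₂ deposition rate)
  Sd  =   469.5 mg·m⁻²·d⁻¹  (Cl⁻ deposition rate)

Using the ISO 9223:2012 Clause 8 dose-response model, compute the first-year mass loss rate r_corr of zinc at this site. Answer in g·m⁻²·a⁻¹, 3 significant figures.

zinc: T≤10 °C ⇒ hinge +0.038·(-7.0−10) = -0.6460
  Pd branch = 0.0129·Pd^0.44·e^(0.046·RH+f) = 0.7507 μm/a
  Cl⁻ term: 0.0175·469.5^0.57·exp(0.008·59+0.085·-7.0) = 0.5158
  sum: 0.7507 + 0.5158 → r_corr = 1.266 μm/a
Convert to mass loss: 1.266 μm/a × 7.14 g/cm³ = 9.042 g·m⁻²·a⁻¹

r_corr = 9.04 g·m⁻²·a⁻¹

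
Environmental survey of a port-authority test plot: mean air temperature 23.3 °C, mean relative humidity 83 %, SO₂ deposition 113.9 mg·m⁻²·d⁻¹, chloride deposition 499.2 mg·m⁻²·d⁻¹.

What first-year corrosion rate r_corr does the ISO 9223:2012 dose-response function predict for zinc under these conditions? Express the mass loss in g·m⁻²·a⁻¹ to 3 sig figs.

zinc: f(T) = -0.071·(T−10) [T>10 °C] = -0.9443
  sulphur-dioxide contribution → 1.834 μm/a
  chloride contribution → 8.502 μm/a
  ⇒ r_corr(zinc) = 10.34 μm/a
Convert to mass loss: 10.34 μm/a × 7.14 g/cm³ = 73.81 g·m⁻²·a⁻¹

r_corr = 73.8 g·m⁻²·a⁻¹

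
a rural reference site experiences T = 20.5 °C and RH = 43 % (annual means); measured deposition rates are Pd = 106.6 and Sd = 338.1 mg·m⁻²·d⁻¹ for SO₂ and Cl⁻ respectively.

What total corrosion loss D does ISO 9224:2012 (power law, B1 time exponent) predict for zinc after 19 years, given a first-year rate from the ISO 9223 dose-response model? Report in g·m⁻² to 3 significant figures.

D(19) = 332 g·m⁻²

zinc: temperature factor f = -0.071·(10.5) = -0.7455
  sulphur-dioxide contribution → 0.3452 μm/a
  chloride contribution → 3.897 μm/a
  total first-year rate 4.242 μm/a
Power-law: D(19) = r_corr · 19^0.813
  D(19) = 4.242 × 19^0.813 = 4.242 × 10.96 = 46.48 μm
  Mass loss = 46.48 μm × 7.14 g/cm³ = 331.8 g·m⁻²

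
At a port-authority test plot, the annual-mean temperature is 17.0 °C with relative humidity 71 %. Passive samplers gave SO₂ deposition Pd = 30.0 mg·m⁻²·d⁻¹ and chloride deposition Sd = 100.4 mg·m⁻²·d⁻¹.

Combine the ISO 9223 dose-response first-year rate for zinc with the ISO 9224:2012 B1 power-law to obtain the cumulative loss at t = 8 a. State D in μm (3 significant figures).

D(8) = 14.8 μm

zinc: T>10 °C ⇒ hinge -0.071·(17.0−10) = -0.4970
  Pd branch = 0.0129·Pd^0.44·e^(0.046·RH+f) = 0.9185 μm/a
  Sd branch = 0.0175·Sd^0.57·e^(0.008·RH+0.085·T) = 1.812 μm/a
  r_corr = 0.9185 + 1.812 = 2.731 μm/a
ISO 9224: D(t) = r_corr · t^b with b = 0.813 (zinc, B1)
  D(8) = 2.731 × 8^0.813 = 2.731 × 5.423 = 14.81 μm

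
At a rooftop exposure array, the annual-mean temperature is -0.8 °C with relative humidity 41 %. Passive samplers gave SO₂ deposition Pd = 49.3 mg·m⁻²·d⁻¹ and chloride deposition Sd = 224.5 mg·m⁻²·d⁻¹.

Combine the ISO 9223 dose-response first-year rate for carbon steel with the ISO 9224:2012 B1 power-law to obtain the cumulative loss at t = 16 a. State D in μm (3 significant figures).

D(16) = 72.5 μm

carbon steel: T≤10 °C ⇒ hinge +0.150·(-0.8−10) = -1.6200
  Pd branch = 1.77·Pd^0.52·e^(0.02·RH+f) = 6.037 μm/a
  Cl⁻ term: 0.102·224.5^0.62·exp(0.033·41+0.04·-0.8) = 10.97
  r_corr = 6.037 + 10.97 = 17 μm/a
Long-term exponent b (ISO 9224 Table 2, B1) = 0.523
  D(16) = 17 × 16^0.523 = 17 × 4.263 = 72.49 μm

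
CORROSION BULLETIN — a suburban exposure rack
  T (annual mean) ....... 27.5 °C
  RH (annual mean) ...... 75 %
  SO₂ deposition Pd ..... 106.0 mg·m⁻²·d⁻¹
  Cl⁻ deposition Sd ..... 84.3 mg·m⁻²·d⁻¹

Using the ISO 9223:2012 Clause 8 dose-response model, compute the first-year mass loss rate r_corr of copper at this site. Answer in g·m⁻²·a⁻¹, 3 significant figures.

r_corr = 20.7 g·m⁻²·a⁻¹

copper: f(T) = -0.080·(T−10) [T>10 °C] = -1.4000
  SO₂ term: 0.0053·106.0^0.26·exp(0.059·75-1.4000) = 0.3669
  Sd branch = 0.01025·Sd^0.27·e^(0.036·RH+0.049·T) = 1.943 μm/a
  r_corr = 0.3669 + 1.943 = 2.31 μm/a
Convert to mass loss: 2.31 μm/a × 8.96 g/cm³ = 20.7 g·m⁻²·a⁻¹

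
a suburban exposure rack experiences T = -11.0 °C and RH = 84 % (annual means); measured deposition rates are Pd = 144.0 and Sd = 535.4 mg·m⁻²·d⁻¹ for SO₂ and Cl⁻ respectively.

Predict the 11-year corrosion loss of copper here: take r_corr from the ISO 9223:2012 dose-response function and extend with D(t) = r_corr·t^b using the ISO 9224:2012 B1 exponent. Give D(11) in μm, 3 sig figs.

D(11) = 4.28 μm

copper: T≤10 °C ⇒ hinge +0.126·(-11.0−10) = -2.6460
  Pd branch = 0.0053·Pd^0.26·e^(0.059·RH+f) = 0.1944 μm/a
  Cl⁻ term: 0.01025·535.4^0.27·exp(0.036·84+0.049·-11.0) = 0.6709
  sum: 0.1944 + 0.6709 → r_corr = 0.8653 μm/a
Power-law: D(11) = r_corr · 11^0.667
  D(11) = 0.8653 × 11^0.667 = 0.8653 × 4.95 = 4.283 μm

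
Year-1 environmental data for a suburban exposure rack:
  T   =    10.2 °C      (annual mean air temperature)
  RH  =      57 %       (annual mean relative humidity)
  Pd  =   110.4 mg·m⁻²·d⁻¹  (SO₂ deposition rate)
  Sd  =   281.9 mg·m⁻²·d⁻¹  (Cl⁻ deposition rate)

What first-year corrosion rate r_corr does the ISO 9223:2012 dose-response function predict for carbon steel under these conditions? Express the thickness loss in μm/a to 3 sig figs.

r_corr = 96.4 μm/a

carbon steel: f(T) = -0.054·(T−10) [T>10 °C] = -0.0108
  Pd branch = 1.77·Pd^0.52·e^(0.02·RH+f) = 63.2 μm/a
  Sd branch = 0.102·Sd^0.62·e^(0.033·RH+0.04·T) = 33.25 μm/a
  r_corr = 63.2 + 33.25 = 96.45 μm/a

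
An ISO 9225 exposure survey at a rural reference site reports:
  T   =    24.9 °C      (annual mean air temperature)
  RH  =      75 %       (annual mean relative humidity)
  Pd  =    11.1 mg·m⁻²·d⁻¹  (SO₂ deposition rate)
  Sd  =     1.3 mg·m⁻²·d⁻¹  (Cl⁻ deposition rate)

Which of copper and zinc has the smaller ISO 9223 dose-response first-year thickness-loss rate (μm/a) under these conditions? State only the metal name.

copper: f(T) = -0.080·(T−10) [T>10 °C] = -1.1920
  SO₂ term: 0.0053·11.1^0.26·exp(0.059·75-1.1920) = 0.2513
  Cl⁻ term: 0.01025·1.3^0.27·exp(0.036·75+0.049·24.9) = 0.5546
  r_corr = 0.2513 + 0.5546 = 0.8058 μm/a
zinc: temperature factor f = -0.071·(14.9) = -1.0579
  SO₂ term: 0.0129·11.1^0.44·exp(0.046·75-1.0579) = 0.4068
  Cl⁻ term: 0.0175·1.3^0.57·exp(0.008·75+0.085·24.9) = 0.3074
  r_corr = 0.4068 + 0.3074 = 0.7143 μm/a
Ordering by μm/a: copper (0.806) > zinc (0.714)

zinc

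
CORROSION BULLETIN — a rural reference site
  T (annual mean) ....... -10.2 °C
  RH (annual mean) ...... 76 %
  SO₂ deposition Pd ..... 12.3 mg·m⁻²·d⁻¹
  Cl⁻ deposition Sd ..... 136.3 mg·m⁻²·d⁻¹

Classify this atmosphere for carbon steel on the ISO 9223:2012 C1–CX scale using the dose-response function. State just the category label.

carbon steel: f(T) = +0.150·(T−10) [T≤10 °C] = -3.0300
  SO₂ term: 1.77·12.3^0.52·exp(0.02·76-3.0300) = 1.442
  Sd branch = 0.102·Sd^0.62·e^(0.033·RH+0.04·T) = 17.54 μm/a
  sum: 1.442 + 17.54 → r_corr = 18.98 μm/a
Category bounds: 1.3…25 μm/a bracket r_corr ⇒ C2

C2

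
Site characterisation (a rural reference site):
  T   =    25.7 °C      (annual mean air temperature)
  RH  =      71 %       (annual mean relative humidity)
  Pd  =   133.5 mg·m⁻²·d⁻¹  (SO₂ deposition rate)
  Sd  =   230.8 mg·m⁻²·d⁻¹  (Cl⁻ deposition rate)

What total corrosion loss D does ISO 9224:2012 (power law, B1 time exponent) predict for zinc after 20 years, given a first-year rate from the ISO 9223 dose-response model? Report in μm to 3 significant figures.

zinc: temperature factor f = -0.071·(15.7) = -1.1147
  Pd branch = 0.0129·Pd^0.44·e^(0.046·RH+f) = 0.9552 μm/a
  Sd branch = 0.0175·Sd^0.57·e^(0.008·RH+0.085·T) = 6.102 μm/a
  sum: 0.9552 + 6.102 → r_corr = 7.057 μm/a
ISO 9224: D(t) = r_corr · t^b with b = 0.813 (zinc, B1)
  D(20) = 7.057 × 20^0.813 = 7.057 × 11.42 = 80.61 μm

D(20) = 80.6 μm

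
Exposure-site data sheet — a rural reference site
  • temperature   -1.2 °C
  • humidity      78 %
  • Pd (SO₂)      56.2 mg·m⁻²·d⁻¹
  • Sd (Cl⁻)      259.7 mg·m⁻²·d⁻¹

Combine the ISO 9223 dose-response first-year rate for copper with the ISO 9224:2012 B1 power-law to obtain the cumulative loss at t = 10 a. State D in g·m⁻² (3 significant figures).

copper: temperature factor f = +0.126·(-11.2) = -1.4112
  Pd branch = 0.0053·Pd^0.26·e^(0.059·RH+f) = 0.3672 μm/a
  Cl⁻ term: 0.01025·259.7^0.27·exp(0.036·78+0.049·-1.2) = 0.7188
  r_corr = 0.3672 + 0.7188 = 1.086 μm/a
Power-law: D(10) = r_corr · 10^0.667
  D(10) = 1.086 × 10^0.667 = 1.086 × 4.645 = 5.045 μm
  Mass loss = 5.045 μm × 8.96 g/cm³ = 45.2 g·m⁻²

D(10) = 45.2 g·m⁻²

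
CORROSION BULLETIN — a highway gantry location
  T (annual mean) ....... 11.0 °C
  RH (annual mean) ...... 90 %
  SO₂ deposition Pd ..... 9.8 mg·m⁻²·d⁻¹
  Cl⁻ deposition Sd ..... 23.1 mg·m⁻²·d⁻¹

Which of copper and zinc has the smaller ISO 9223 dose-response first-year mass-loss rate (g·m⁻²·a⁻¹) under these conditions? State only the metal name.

copper: T>10 °C ⇒ hinge -0.080·(11.0−10) = -0.0800
  Pd branch = 0.0053·Pd^0.26·e^(0.059·RH+f) = 1.792 μm/a
  Cl⁻ term: 0.01025·23.1^0.27·exp(0.036·90+0.049·11.0) = 1.047
  r_corr = 1.792 + 1.047 = 2.839 μm/a
  mass loss = 2.839 μm/a × 8.96 g/cm³ = 25.44 g·m⁻²·a⁻¹
zinc: T>10 °C ⇒ hinge -0.071·(11.0−10) = -0.0710
  SO₂ term: 0.0129·9.8^0.44·exp(0.046·90-0.0710) = 2.06
  Sd branch = 0.0175·Sd^0.57·e^(0.008·RH+0.085·T) = 0.5483 μm/a
  r_corr = 2.06 + 0.5483 = 2.608 μm/a
  mass loss = 2.608 μm/a × 7.14 g/cm³ = 18.62 g·m⁻²·a⁻¹
Ordering by g·m⁻²·a⁻¹: copper (25.4) > zinc (18.6)

zinc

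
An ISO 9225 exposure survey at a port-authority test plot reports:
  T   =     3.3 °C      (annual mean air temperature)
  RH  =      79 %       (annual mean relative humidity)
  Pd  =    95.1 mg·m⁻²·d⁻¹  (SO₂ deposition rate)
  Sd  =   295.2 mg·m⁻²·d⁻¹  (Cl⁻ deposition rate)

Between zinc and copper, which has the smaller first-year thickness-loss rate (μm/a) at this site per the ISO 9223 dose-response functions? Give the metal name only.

zinc: f(T) = +0.038·(T−10) [T≤10 °C] = -0.2546
  Pd branch = 0.0129·Pd^0.44·e^(0.046·RH+f) = 2.81 μm/a
  Cl⁻ term: 0.0175·295.2^0.57·exp(0.008·79+0.085·3.3) = 1.115
  sum: 2.81 + 1.115 → r_corr = 3.925 μm/a
copper: T≤10 °C ⇒ hinge +0.126·(3.3−10) = -0.8442
  Pd branch = 0.0053·Pd^0.26·e^(0.059·RH+f) = 0.7874 μm/a
  Cl⁻ term: 0.01025·295.2^0.27·exp(0.036·79+0.049·3.3) = 0.9616
  sum: 0.7874 + 0.9616 → r_corr = 1.749 μm/a
Ordering by μm/a: zinc (3.92) > copper (1.75)

copper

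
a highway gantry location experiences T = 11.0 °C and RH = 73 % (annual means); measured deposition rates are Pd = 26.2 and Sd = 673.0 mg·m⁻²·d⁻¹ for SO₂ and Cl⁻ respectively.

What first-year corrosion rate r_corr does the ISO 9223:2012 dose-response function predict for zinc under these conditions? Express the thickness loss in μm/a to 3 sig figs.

r_corr = 4.72 μm/a

zinc: f(T) = -0.071·(T−10) [T>10 °C] = -0.0710
  sulphur-dioxide contribution → 1.453 μm/a
  chloride contribution → 3.271 μm/a
  ⇒ r_corr(zinc) = 4.724 μm/a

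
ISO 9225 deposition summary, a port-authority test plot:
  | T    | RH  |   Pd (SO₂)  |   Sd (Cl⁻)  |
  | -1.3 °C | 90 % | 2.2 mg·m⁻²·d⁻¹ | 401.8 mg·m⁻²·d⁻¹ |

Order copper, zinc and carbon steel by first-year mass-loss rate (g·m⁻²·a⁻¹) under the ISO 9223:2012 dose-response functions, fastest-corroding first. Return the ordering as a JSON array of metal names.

["carbon steel", "copper", "zinc"]

copper: T≤10 °C ⇒ hinge +0.126·(-1.3−10) = -1.4238
  SO₂ term: 0.0053·2.2^0.26·exp(0.059·90-1.4238) = 0.317
  Cl⁻ term: 0.01025·401.8^0.27·exp(0.036·90+0.049·-1.3) = 1.24
  sum: 0.317 + 1.24 → r_corr = 1.557 μm/a
  mass loss = 1.557 μm/a × 8.96 g/cm³ = 13.95 g·m⁻²·a⁻¹
zinc: temperature factor f = +0.038·(-11.3) = -0.4294
  Pd branch = 0.0129·Pd^0.44·e^(0.046·RH+f) = 0.746 μm/a
  Cl⁻ term: 0.0175·401.8^0.57·exp(0.008·90+0.085·-1.3) = 0.9818
  sum: 0.746 + 0.9818 → r_corr = 1.728 μm/a
  mass loss = 1.728 μm/a × 7.14 g/cm³ = 12.34 g·m⁻²·a⁻¹
carbon steel: temperature factor f = +0.150·(-11.3) = -1.6950
  SO₂ term: 1.77·2.2^0.52·exp(0.02·90-1.6950) = 2.962
  Sd branch = 0.102·Sd^0.62·e^(0.033·RH+0.04·T) = 77.69 μm/a
  r_corr = 2.962 + 77.69 = 80.65 μm/a
  mass loss = 80.65 μm/a × 7.85 g/cm³ = 633.1 g·m⁻²·a⁻¹
Ordering by g·m⁻²·a⁻¹: carbon steel (633) > copper (13.9) > zinc (12.3)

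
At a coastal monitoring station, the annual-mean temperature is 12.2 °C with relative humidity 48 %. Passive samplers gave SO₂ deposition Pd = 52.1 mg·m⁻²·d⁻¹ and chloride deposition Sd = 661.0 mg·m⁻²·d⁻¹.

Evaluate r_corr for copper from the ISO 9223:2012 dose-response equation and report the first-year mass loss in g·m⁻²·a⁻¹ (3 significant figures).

copper: f(T) = -0.080·(T−10) [T>10 °C] = -0.1760
  SO₂ term: 0.0053·52.1^0.26·exp(0.059·48-0.1760) = 0.2109
  Sd branch = 0.01025·Sd^0.27·e^(0.036·RH+0.049·T) = 0.6057 μm/a
  sum: 0.2109 + 0.6057 → r_corr = 0.8166 μm/a
Convert to mass loss: 0.8166 μm/a × 8.96 g/cm³ = 7.317 g·m⁻²·a⁻¹

r_corr = 7.32 g·m⁻²·a⁻¹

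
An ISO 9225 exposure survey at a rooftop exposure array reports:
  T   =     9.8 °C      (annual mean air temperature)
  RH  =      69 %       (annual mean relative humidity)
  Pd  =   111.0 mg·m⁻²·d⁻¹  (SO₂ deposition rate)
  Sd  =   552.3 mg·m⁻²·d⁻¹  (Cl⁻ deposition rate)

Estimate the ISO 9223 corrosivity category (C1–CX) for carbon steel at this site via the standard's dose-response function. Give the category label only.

C5

carbon steel: T≤10 °C ⇒ hinge +0.150·(9.8−10) = -0.0300
  Pd branch = 1.77·Pd^0.52·e^(0.02·RH+f) = 79.04 μm/a
  Sd branch = 0.102·Sd^0.62·e^(0.033·RH+0.04·T) = 73.77 μm/a
  r_corr = 79.04 + 73.77 = 152.8 μm/a
153 μm/a falls in (80, 200] for carbon steel → category C5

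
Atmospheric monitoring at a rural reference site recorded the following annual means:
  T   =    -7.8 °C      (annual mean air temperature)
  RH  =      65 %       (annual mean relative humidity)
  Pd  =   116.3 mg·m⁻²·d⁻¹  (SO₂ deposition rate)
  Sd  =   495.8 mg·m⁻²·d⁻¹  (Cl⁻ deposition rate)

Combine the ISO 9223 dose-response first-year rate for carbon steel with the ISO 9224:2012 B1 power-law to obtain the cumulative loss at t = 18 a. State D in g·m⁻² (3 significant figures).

carbon steel: T≤10 °C ⇒ hinge +0.150·(-7.8−10) = -2.6700
  Pd branch = 1.77·Pd^0.52·e^(0.02·RH+f) = 5.334 μm/a
  Sd branch = 0.102·Sd^0.62·e^(0.033·RH+0.04·T) = 29.91 μm/a
  sum: 5.334 + 29.91 → r_corr = 35.24 μm/a
Long-term exponent b (ISO 9224 Table 2, B1) = 0.523
  D(18) = 35.24 × 18^0.523 = 35.24 × 4.534 = 159.8 μm
  Mass loss = 159.8 μm × 7.85 g/cm³ = 1254 g·m⁻²

D(18) = 1.25e+03 g·m⁻²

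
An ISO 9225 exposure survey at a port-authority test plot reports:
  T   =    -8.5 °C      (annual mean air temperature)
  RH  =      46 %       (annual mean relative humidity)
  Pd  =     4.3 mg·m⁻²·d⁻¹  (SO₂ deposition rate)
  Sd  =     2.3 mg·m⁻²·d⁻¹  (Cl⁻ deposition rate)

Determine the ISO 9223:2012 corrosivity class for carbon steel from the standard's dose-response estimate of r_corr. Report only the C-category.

C1

carbon steel: f(T) = +0.150·(T−10) [T≤10 °C] = -2.7750
  SO₂ term: 1.77·4.3^0.52·exp(0.02·46-2.7750) = 0.5912
  Cl⁻ term: 0.102·2.3^0.62·exp(0.033·46+0.04·-8.5) = 0.5552
  sum: 0.5912 + 0.5552 → r_corr = 1.146 μm/a
Category bounds: 0…1.3 μm/a bracket r_corr ⇒ C1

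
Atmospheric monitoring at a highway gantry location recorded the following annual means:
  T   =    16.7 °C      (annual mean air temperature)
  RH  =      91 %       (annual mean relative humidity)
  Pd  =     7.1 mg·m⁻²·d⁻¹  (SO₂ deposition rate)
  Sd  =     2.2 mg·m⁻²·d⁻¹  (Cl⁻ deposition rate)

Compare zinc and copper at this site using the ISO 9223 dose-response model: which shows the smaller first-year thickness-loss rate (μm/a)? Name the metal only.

zinc

zinc: temperature factor f = -0.071·(6.7) = -0.4757
  Pd branch = 0.0129·Pd^0.44·e^(0.046·RH+f) = 1.249 μm/a
  Sd branch = 0.0175·Sd^0.57·e^(0.008·RH+0.085·T) = 0.2349 μm/a
  r_corr = 1.249 + 0.2349 = 1.484 μm/a
copper: T>10 °C ⇒ hinge -0.080·(16.7−10) = -0.5360
  Pd branch = 0.0053·Pd^0.26·e^(0.059·RH+f) = 1.108 μm/a
  Cl⁻ term: 0.01025·2.2^0.27·exp(0.036·91+0.049·16.7) = 0.7609
  sum: 1.108 + 0.7609 → r_corr = 1.869 μm/a
Ordering by μm/a: copper (1.87) > zinc (1.48)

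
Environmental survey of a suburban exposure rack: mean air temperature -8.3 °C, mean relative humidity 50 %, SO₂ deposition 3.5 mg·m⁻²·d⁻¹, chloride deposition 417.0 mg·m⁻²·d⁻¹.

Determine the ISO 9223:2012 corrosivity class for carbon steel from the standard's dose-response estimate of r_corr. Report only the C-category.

carbon steel: temperature factor f = +0.150·(-18.3) = -2.7450
  Pd branch = 1.77·Pd^0.52·e^(0.02·RH+f) = 0.593 μm/a
  Cl⁻ term: 0.102·417.0^0.62·exp(0.033·50+0.04·-8.3) = 16.05
  sum: 0.593 + 16.05 → r_corr = 16.64 μm/a
Category bounds: 1.3…25 μm/a bracket r_corr ⇒ C2

C2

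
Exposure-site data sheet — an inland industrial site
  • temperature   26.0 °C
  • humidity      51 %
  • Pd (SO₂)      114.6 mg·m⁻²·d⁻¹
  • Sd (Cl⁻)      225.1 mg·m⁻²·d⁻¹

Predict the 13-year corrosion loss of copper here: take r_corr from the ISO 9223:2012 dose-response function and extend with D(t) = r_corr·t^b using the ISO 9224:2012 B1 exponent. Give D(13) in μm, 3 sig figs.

copper: temperature factor f = -0.080·(16.0) = -1.2800
  Pd branch = 0.0053·Pd^0.26·e^(0.059·RH+f) = 0.1025 μm/a
  Sd branch = 0.01025·Sd^0.27·e^(0.036·RH+0.049·T) = 0.992 μm/a
  r_corr = 0.1025 + 0.992 = 1.094 μm/a
Power-law: D(13) = r_corr · 13^0.667
  D(13) = 1.094 × 13^0.667 = 1.094 × 5.534 = 6.056 μm

D(13) = 6.06 μm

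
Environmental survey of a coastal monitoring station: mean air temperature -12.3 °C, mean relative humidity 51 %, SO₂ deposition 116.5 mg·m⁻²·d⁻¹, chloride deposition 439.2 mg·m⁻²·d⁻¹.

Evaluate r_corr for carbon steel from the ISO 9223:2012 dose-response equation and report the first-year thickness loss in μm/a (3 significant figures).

r_corr = 16.7 μm/a

carbon steel: f(T) = +0.150·(T−10) [T≤10 °C] = -3.3450
  Pd branch = 1.77·Pd^0.52·e^(0.02·RH+f) = 2.055 μm/a
  Cl⁻ term: 0.102·439.2^0.62·exp(0.033·51+0.04·-12.3) = 14.6
  sum: 2.055 + 14.6 → r_corr = 16.65 μm/a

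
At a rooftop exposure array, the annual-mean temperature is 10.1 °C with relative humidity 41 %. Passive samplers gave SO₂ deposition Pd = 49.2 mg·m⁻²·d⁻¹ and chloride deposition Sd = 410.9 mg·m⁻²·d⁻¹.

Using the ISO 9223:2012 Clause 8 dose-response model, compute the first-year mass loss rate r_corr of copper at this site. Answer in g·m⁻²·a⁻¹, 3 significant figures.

copper: temperature factor f = -0.080·(0.1) = -0.0080
  SO₂ term: 0.0053·49.2^0.26·exp(0.059·41-0.0080) = 0.1627
  Cl⁻ term: 0.01025·410.9^0.27·exp(0.036·41+0.049·10.1) = 0.3736
  r_corr = 0.1627 + 0.3736 = 0.5362 μm/a
Convert to mass loss: 0.5362 μm/a × 8.96 g/cm³ = 4.805 g·m⁻²·a⁻¹

r_corr = 4.80 g·m⁻²·a⁻¹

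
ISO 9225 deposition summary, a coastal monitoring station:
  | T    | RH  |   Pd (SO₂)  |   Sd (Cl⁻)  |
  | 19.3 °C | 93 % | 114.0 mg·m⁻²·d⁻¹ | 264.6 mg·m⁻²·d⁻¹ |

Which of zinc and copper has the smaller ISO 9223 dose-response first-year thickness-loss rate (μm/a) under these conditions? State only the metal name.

zinc: temperature factor f = -0.071·(9.3) = -0.6603
  sulphur-dioxide contribution → 3.862 μm/a
  chloride contribution → 4.566 μm/a
  total first-year rate 8.427 μm/a
copper: T>10 °C ⇒ hinge -0.080·(19.3−10) = -0.7440
  sulphur-dioxide contribution → 2.084 μm/a
  chloride contribution → 3.385 μm/a
  total first-year rate 5.469 μm/a
Ordering by μm/a: zinc (8.43) > copper (5.47)

copper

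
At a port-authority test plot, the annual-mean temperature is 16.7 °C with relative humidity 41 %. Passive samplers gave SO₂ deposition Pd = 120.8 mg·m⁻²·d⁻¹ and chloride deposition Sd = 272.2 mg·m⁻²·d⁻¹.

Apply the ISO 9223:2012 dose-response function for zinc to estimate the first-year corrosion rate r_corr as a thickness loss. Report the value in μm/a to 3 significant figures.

zinc: T>10 °C ⇒ hinge -0.071·(16.7−10) = -0.4757
  SO₂ term: 0.0129·120.8^0.44·exp(0.046·41-0.4757) = 0.4357
  Cl⁻ term: 0.0175·272.2^0.57·exp(0.008·41+0.085·16.7) = 2.454
  sum: 0.4357 + 2.454 → r_corr = 2.89 μm/a

r_corr = 2.89 μm/a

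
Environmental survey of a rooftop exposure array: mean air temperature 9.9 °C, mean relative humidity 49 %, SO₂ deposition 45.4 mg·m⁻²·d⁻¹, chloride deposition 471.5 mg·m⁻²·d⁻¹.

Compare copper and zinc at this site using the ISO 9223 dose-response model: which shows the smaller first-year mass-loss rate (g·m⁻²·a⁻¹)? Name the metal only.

copper

copper: T≤10 °C ⇒ hinge +0.126·(9.9−10) = -0.0126
  SO₂ term: 0.0053·45.4^0.26·exp(0.059·49-0.0126) = 0.2542
  Cl⁻ term: 0.01025·471.5^0.27·exp(0.036·49+0.049·9.9) = 0.5121
  r_corr = 0.2542 + 0.5121 = 0.7663 μm/a
  mass loss = 0.7663 μm/a × 8.96 g/cm³ = 6.866 g·m⁻²·a⁻¹
zinc: f(T) = +0.038·(T−10) [T≤10 °C] = -0.0038
  SO₂ term: 0.0129·45.4^0.44·exp(0.046·49-0.0038) = 0.6561
  Sd branch = 0.0175·Sd^0.57·e^(0.008·RH+0.085·T) = 2.007 μm/a
  r_corr = 0.6561 + 2.007 = 2.663 μm/a
  mass loss = 2.663 μm/a × 7.14 g/cm³ = 19.02 g·m⁻²·a⁻¹
Ordering by g·m⁻²·a⁻¹: zinc (19) > copper (6.87)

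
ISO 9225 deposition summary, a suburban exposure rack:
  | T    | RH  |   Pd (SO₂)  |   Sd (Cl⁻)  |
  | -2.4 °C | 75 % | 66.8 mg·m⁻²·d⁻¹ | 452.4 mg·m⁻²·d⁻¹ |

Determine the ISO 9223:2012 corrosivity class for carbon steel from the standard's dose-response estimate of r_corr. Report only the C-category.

C4

carbon steel: T≤10 °C ⇒ hinge +0.150·(-2.4−10) = -1.8600
  sulphur-dioxide contribution → 10.98 μm/a
  chloride contribution → 48.78 μm/a
  ⇒ r_corr(carbon steel) = 59.75 μm/a
ISO 9223 Table 2 (carbon steel): 50 < 59.8 ≤ 80 μm/a ⇒ C4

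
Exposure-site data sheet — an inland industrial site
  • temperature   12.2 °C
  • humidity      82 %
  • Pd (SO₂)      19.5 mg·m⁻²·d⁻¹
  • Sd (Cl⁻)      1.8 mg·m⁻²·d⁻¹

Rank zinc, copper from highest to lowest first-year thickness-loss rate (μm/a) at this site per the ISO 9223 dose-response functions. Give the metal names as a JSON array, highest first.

["zinc", "copper"]

zinc: temperature factor f = -0.071·(2.2) = -0.1562
  Pd branch = 0.0129·Pd^0.44·e^(0.046·RH+f) = 1.772 μm/a
  Sd branch = 0.0175·Sd^0.57·e^(0.008·RH+0.085·T) = 0.133 μm/a
  r_corr = 1.772 + 0.133 = 1.905 μm/a
copper: f(T) = -0.080·(T−10) [T>10 °C] = -0.1760
  SO₂ term: 0.0053·19.5^0.26·exp(0.059·82-0.1760) = 1.214
  Sd branch = 0.01025·Sd^0.27·e^(0.036·RH+0.049·T) = 0.4181 μm/a
  sum: 1.214 + 0.4181 → r_corr = 1.633 μm/a
Ordering by μm/a: zinc (1.91) > copper (1.63)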